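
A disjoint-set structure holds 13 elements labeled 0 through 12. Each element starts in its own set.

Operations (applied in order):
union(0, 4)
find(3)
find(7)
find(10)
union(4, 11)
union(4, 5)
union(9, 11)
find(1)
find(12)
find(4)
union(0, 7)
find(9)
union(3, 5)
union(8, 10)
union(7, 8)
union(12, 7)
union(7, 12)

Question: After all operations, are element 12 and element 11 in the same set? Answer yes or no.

Step 1: union(0, 4) -> merged; set of 0 now {0, 4}
Step 2: find(3) -> no change; set of 3 is {3}
Step 3: find(7) -> no change; set of 7 is {7}
Step 4: find(10) -> no change; set of 10 is {10}
Step 5: union(4, 11) -> merged; set of 4 now {0, 4, 11}
Step 6: union(4, 5) -> merged; set of 4 now {0, 4, 5, 11}
Step 7: union(9, 11) -> merged; set of 9 now {0, 4, 5, 9, 11}
Step 8: find(1) -> no change; set of 1 is {1}
Step 9: find(12) -> no change; set of 12 is {12}
Step 10: find(4) -> no change; set of 4 is {0, 4, 5, 9, 11}
Step 11: union(0, 7) -> merged; set of 0 now {0, 4, 5, 7, 9, 11}
Step 12: find(9) -> no change; set of 9 is {0, 4, 5, 7, 9, 11}
Step 13: union(3, 5) -> merged; set of 3 now {0, 3, 4, 5, 7, 9, 11}
Step 14: union(8, 10) -> merged; set of 8 now {8, 10}
Step 15: union(7, 8) -> merged; set of 7 now {0, 3, 4, 5, 7, 8, 9, 10, 11}
Step 16: union(12, 7) -> merged; set of 12 now {0, 3, 4, 5, 7, 8, 9, 10, 11, 12}
Step 17: union(7, 12) -> already same set; set of 7 now {0, 3, 4, 5, 7, 8, 9, 10, 11, 12}
Set of 12: {0, 3, 4, 5, 7, 8, 9, 10, 11, 12}; 11 is a member.

Answer: yes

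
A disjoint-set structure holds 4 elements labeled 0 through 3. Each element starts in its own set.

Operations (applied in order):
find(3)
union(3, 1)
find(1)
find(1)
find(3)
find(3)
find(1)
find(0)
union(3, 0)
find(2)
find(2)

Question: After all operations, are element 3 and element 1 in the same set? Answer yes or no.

Answer: yes

Derivation:
Step 1: find(3) -> no change; set of 3 is {3}
Step 2: union(3, 1) -> merged; set of 3 now {1, 3}
Step 3: find(1) -> no change; set of 1 is {1, 3}
Step 4: find(1) -> no change; set of 1 is {1, 3}
Step 5: find(3) -> no change; set of 3 is {1, 3}
Step 6: find(3) -> no change; set of 3 is {1, 3}
Step 7: find(1) -> no change; set of 1 is {1, 3}
Step 8: find(0) -> no change; set of 0 is {0}
Step 9: union(3, 0) -> merged; set of 3 now {0, 1, 3}
Step 10: find(2) -> no change; set of 2 is {2}
Step 11: find(2) -> no change; set of 2 is {2}
Set of 3: {0, 1, 3}; 1 is a member.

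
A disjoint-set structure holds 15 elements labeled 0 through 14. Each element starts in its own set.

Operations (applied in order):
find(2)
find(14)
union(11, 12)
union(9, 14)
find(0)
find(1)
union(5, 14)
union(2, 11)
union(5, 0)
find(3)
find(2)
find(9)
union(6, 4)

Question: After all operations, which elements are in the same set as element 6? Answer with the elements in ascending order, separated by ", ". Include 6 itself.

Step 1: find(2) -> no change; set of 2 is {2}
Step 2: find(14) -> no change; set of 14 is {14}
Step 3: union(11, 12) -> merged; set of 11 now {11, 12}
Step 4: union(9, 14) -> merged; set of 9 now {9, 14}
Step 5: find(0) -> no change; set of 0 is {0}
Step 6: find(1) -> no change; set of 1 is {1}
Step 7: union(5, 14) -> merged; set of 5 now {5, 9, 14}
Step 8: union(2, 11) -> merged; set of 2 now {2, 11, 12}
Step 9: union(5, 0) -> merged; set of 5 now {0, 5, 9, 14}
Step 10: find(3) -> no change; set of 3 is {3}
Step 11: find(2) -> no change; set of 2 is {2, 11, 12}
Step 12: find(9) -> no change; set of 9 is {0, 5, 9, 14}
Step 13: union(6, 4) -> merged; set of 6 now {4, 6}
Component of 6: {4, 6}

Answer: 4, 6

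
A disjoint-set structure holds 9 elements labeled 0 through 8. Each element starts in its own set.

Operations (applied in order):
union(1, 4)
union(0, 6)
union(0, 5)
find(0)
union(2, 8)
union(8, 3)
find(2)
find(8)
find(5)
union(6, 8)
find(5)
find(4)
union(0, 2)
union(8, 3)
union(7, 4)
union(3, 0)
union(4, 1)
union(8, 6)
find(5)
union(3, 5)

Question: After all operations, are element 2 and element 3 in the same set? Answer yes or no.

Answer: yes

Derivation:
Step 1: union(1, 4) -> merged; set of 1 now {1, 4}
Step 2: union(0, 6) -> merged; set of 0 now {0, 6}
Step 3: union(0, 5) -> merged; set of 0 now {0, 5, 6}
Step 4: find(0) -> no change; set of 0 is {0, 5, 6}
Step 5: union(2, 8) -> merged; set of 2 now {2, 8}
Step 6: union(8, 3) -> merged; set of 8 now {2, 3, 8}
Step 7: find(2) -> no change; set of 2 is {2, 3, 8}
Step 8: find(8) -> no change; set of 8 is {2, 3, 8}
Step 9: find(5) -> no change; set of 5 is {0, 5, 6}
Step 10: union(6, 8) -> merged; set of 6 now {0, 2, 3, 5, 6, 8}
Step 11: find(5) -> no change; set of 5 is {0, 2, 3, 5, 6, 8}
Step 12: find(4) -> no change; set of 4 is {1, 4}
Step 13: union(0, 2) -> already same set; set of 0 now {0, 2, 3, 5, 6, 8}
Step 14: union(8, 3) -> already same set; set of 8 now {0, 2, 3, 5, 6, 8}
Step 15: union(7, 4) -> merged; set of 7 now {1, 4, 7}
Step 16: union(3, 0) -> already same set; set of 3 now {0, 2, 3, 5, 6, 8}
Step 17: union(4, 1) -> already same set; set of 4 now {1, 4, 7}
Step 18: union(8, 6) -> already same set; set of 8 now {0, 2, 3, 5, 6, 8}
Step 19: find(5) -> no change; set of 5 is {0, 2, 3, 5, 6, 8}
Step 20: union(3, 5) -> already same set; set of 3 now {0, 2, 3, 5, 6, 8}
Set of 2: {0, 2, 3, 5, 6, 8}; 3 is a member.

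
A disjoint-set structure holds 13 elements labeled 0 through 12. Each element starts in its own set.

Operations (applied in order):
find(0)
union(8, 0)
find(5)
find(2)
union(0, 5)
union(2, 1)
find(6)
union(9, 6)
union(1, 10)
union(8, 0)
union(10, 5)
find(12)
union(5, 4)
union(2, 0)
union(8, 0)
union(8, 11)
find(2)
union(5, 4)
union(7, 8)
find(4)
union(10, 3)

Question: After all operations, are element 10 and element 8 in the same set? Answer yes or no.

Answer: yes

Derivation:
Step 1: find(0) -> no change; set of 0 is {0}
Step 2: union(8, 0) -> merged; set of 8 now {0, 8}
Step 3: find(5) -> no change; set of 5 is {5}
Step 4: find(2) -> no change; set of 2 is {2}
Step 5: union(0, 5) -> merged; set of 0 now {0, 5, 8}
Step 6: union(2, 1) -> merged; set of 2 now {1, 2}
Step 7: find(6) -> no change; set of 6 is {6}
Step 8: union(9, 6) -> merged; set of 9 now {6, 9}
Step 9: union(1, 10) -> merged; set of 1 now {1, 2, 10}
Step 10: union(8, 0) -> already same set; set of 8 now {0, 5, 8}
Step 11: union(10, 5) -> merged; set of 10 now {0, 1, 2, 5, 8, 10}
Step 12: find(12) -> no change; set of 12 is {12}
Step 13: union(5, 4) -> merged; set of 5 now {0, 1, 2, 4, 5, 8, 10}
Step 14: union(2, 0) -> already same set; set of 2 now {0, 1, 2, 4, 5, 8, 10}
Step 15: union(8, 0) -> already same set; set of 8 now {0, 1, 2, 4, 5, 8, 10}
Step 16: union(8, 11) -> merged; set of 8 now {0, 1, 2, 4, 5, 8, 10, 11}
Step 17: find(2) -> no change; set of 2 is {0, 1, 2, 4, 5, 8, 10, 11}
Step 18: union(5, 4) -> already same set; set of 5 now {0, 1, 2, 4, 5, 8, 10, 11}
Step 19: union(7, 8) -> merged; set of 7 now {0, 1, 2, 4, 5, 7, 8, 10, 11}
Step 20: find(4) -> no change; set of 4 is {0, 1, 2, 4, 5, 7, 8, 10, 11}
Step 21: union(10, 3) -> merged; set of 10 now {0, 1, 2, 3, 4, 5, 7, 8, 10, 11}
Set of 10: {0, 1, 2, 3, 4, 5, 7, 8, 10, 11}; 8 is a member.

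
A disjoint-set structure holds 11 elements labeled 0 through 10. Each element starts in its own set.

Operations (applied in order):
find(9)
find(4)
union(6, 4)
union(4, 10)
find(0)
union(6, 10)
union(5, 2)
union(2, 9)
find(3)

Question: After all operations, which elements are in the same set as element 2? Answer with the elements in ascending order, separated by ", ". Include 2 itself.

Step 1: find(9) -> no change; set of 9 is {9}
Step 2: find(4) -> no change; set of 4 is {4}
Step 3: union(6, 4) -> merged; set of 6 now {4, 6}
Step 4: union(4, 10) -> merged; set of 4 now {4, 6, 10}
Step 5: find(0) -> no change; set of 0 is {0}
Step 6: union(6, 10) -> already same set; set of 6 now {4, 6, 10}
Step 7: union(5, 2) -> merged; set of 5 now {2, 5}
Step 8: union(2, 9) -> merged; set of 2 now {2, 5, 9}
Step 9: find(3) -> no change; set of 3 is {3}
Component of 2: {2, 5, 9}

Answer: 2, 5, 9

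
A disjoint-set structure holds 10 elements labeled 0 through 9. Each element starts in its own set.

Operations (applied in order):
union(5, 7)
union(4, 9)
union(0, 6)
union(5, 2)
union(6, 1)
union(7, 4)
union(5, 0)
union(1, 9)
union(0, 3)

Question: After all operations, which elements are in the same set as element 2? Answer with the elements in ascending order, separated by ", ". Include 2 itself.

Step 1: union(5, 7) -> merged; set of 5 now {5, 7}
Step 2: union(4, 9) -> merged; set of 4 now {4, 9}
Step 3: union(0, 6) -> merged; set of 0 now {0, 6}
Step 4: union(5, 2) -> merged; set of 5 now {2, 5, 7}
Step 5: union(6, 1) -> merged; set of 6 now {0, 1, 6}
Step 6: union(7, 4) -> merged; set of 7 now {2, 4, 5, 7, 9}
Step 7: union(5, 0) -> merged; set of 5 now {0, 1, 2, 4, 5, 6, 7, 9}
Step 8: union(1, 9) -> already same set; set of 1 now {0, 1, 2, 4, 5, 6, 7, 9}
Step 9: union(0, 3) -> merged; set of 0 now {0, 1, 2, 3, 4, 5, 6, 7, 9}
Component of 2: {0, 1, 2, 3, 4, 5, 6, 7, 9}

Answer: 0, 1, 2, 3, 4, 5, 6, 7, 9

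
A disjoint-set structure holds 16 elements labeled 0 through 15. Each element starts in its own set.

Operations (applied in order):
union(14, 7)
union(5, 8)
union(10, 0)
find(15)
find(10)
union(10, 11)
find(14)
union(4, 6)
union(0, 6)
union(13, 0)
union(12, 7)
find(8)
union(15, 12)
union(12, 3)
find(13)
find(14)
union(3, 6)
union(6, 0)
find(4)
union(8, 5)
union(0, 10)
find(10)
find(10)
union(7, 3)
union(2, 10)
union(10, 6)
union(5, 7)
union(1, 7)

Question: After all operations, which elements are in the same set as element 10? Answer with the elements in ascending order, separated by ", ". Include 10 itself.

Answer: 0, 1, 2, 3, 4, 5, 6, 7, 8, 10, 11, 12, 13, 14, 15

Derivation:
Step 1: union(14, 7) -> merged; set of 14 now {7, 14}
Step 2: union(5, 8) -> merged; set of 5 now {5, 8}
Step 3: union(10, 0) -> merged; set of 10 now {0, 10}
Step 4: find(15) -> no change; set of 15 is {15}
Step 5: find(10) -> no change; set of 10 is {0, 10}
Step 6: union(10, 11) -> merged; set of 10 now {0, 10, 11}
Step 7: find(14) -> no change; set of 14 is {7, 14}
Step 8: union(4, 6) -> merged; set of 4 now {4, 6}
Step 9: union(0, 6) -> merged; set of 0 now {0, 4, 6, 10, 11}
Step 10: union(13, 0) -> merged; set of 13 now {0, 4, 6, 10, 11, 13}
Step 11: union(12, 7) -> merged; set of 12 now {7, 12, 14}
Step 12: find(8) -> no change; set of 8 is {5, 8}
Step 13: union(15, 12) -> merged; set of 15 now {7, 12, 14, 15}
Step 14: union(12, 3) -> merged; set of 12 now {3, 7, 12, 14, 15}
Step 15: find(13) -> no change; set of 13 is {0, 4, 6, 10, 11, 13}
Step 16: find(14) -> no change; set of 14 is {3, 7, 12, 14, 15}
Step 17: union(3, 6) -> merged; set of 3 now {0, 3, 4, 6, 7, 10, 11, 12, 13, 14, 15}
Step 18: union(6, 0) -> already same set; set of 6 now {0, 3, 4, 6, 7, 10, 11, 12, 13, 14, 15}
Step 19: find(4) -> no change; set of 4 is {0, 3, 4, 6, 7, 10, 11, 12, 13, 14, 15}
Step 20: union(8, 5) -> already same set; set of 8 now {5, 8}
Step 21: union(0, 10) -> already same set; set of 0 now {0, 3, 4, 6, 7, 10, 11, 12, 13, 14, 15}
Step 22: find(10) -> no change; set of 10 is {0, 3, 4, 6, 7, 10, 11, 12, 13, 14, 15}
Step 23: find(10) -> no change; set of 10 is {0, 3, 4, 6, 7, 10, 11, 12, 13, 14, 15}
Step 24: union(7, 3) -> already same set; set of 7 now {0, 3, 4, 6, 7, 10, 11, 12, 13, 14, 15}
Step 25: union(2, 10) -> merged; set of 2 now {0, 2, 3, 4, 6, 7, 10, 11, 12, 13, 14, 15}
Step 26: union(10, 6) -> already same set; set of 10 now {0, 2, 3, 4, 6, 7, 10, 11, 12, 13, 14, 15}
Step 27: union(5, 7) -> merged; set of 5 now {0, 2, 3, 4, 5, 6, 7, 8, 10, 11, 12, 13, 14, 15}
Step 28: union(1, 7) -> merged; set of 1 now {0, 1, 2, 3, 4, 5, 6, 7, 8, 10, 11, 12, 13, 14, 15}
Component of 10: {0, 1, 2, 3, 4, 5, 6, 7, 8, 10, 11, 12, 13, 14, 15}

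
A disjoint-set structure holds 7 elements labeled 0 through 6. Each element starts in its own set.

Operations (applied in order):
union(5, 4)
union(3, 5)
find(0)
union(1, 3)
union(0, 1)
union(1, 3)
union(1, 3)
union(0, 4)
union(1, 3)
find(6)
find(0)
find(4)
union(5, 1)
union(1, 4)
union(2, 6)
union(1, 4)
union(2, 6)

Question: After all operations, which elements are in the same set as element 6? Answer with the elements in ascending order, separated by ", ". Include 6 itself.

Step 1: union(5, 4) -> merged; set of 5 now {4, 5}
Step 2: union(3, 5) -> merged; set of 3 now {3, 4, 5}
Step 3: find(0) -> no change; set of 0 is {0}
Step 4: union(1, 3) -> merged; set of 1 now {1, 3, 4, 5}
Step 5: union(0, 1) -> merged; set of 0 now {0, 1, 3, 4, 5}
Step 6: union(1, 3) -> already same set; set of 1 now {0, 1, 3, 4, 5}
Step 7: union(1, 3) -> already same set; set of 1 now {0, 1, 3, 4, 5}
Step 8: union(0, 4) -> already same set; set of 0 now {0, 1, 3, 4, 5}
Step 9: union(1, 3) -> already same set; set of 1 now {0, 1, 3, 4, 5}
Step 10: find(6) -> no change; set of 6 is {6}
Step 11: find(0) -> no change; set of 0 is {0, 1, 3, 4, 5}
Step 12: find(4) -> no change; set of 4 is {0, 1, 3, 4, 5}
Step 13: union(5, 1) -> already same set; set of 5 now {0, 1, 3, 4, 5}
Step 14: union(1, 4) -> already same set; set of 1 now {0, 1, 3, 4, 5}
Step 15: union(2, 6) -> merged; set of 2 now {2, 6}
Step 16: union(1, 4) -> already same set; set of 1 now {0, 1, 3, 4, 5}
Step 17: union(2, 6) -> already same set; set of 2 now {2, 6}
Component of 6: {2, 6}

Answer: 2, 6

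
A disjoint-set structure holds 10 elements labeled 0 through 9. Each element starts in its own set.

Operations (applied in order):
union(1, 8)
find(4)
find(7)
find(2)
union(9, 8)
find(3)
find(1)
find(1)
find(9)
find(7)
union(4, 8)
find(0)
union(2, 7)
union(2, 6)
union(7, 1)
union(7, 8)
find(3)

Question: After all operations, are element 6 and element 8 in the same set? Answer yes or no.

Step 1: union(1, 8) -> merged; set of 1 now {1, 8}
Step 2: find(4) -> no change; set of 4 is {4}
Step 3: find(7) -> no change; set of 7 is {7}
Step 4: find(2) -> no change; set of 2 is {2}
Step 5: union(9, 8) -> merged; set of 9 now {1, 8, 9}
Step 6: find(3) -> no change; set of 3 is {3}
Step 7: find(1) -> no change; set of 1 is {1, 8, 9}
Step 8: find(1) -> no change; set of 1 is {1, 8, 9}
Step 9: find(9) -> no change; set of 9 is {1, 8, 9}
Step 10: find(7) -> no change; set of 7 is {7}
Step 11: union(4, 8) -> merged; set of 4 now {1, 4, 8, 9}
Step 12: find(0) -> no change; set of 0 is {0}
Step 13: union(2, 7) -> merged; set of 2 now {2, 7}
Step 14: union(2, 6) -> merged; set of 2 now {2, 6, 7}
Step 15: union(7, 1) -> merged; set of 7 now {1, 2, 4, 6, 7, 8, 9}
Step 16: union(7, 8) -> already same set; set of 7 now {1, 2, 4, 6, 7, 8, 9}
Step 17: find(3) -> no change; set of 3 is {3}
Set of 6: {1, 2, 4, 6, 7, 8, 9}; 8 is a member.

Answer: yes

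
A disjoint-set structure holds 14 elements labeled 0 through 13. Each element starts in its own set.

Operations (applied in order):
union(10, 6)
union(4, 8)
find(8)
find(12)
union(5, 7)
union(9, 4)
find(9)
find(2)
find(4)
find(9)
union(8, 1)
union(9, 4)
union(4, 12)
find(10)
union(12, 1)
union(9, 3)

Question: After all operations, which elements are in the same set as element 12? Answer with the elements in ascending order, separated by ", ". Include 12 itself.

Step 1: union(10, 6) -> merged; set of 10 now {6, 10}
Step 2: union(4, 8) -> merged; set of 4 now {4, 8}
Step 3: find(8) -> no change; set of 8 is {4, 8}
Step 4: find(12) -> no change; set of 12 is {12}
Step 5: union(5, 7) -> merged; set of 5 now {5, 7}
Step 6: union(9, 4) -> merged; set of 9 now {4, 8, 9}
Step 7: find(9) -> no change; set of 9 is {4, 8, 9}
Step 8: find(2) -> no change; set of 2 is {2}
Step 9: find(4) -> no change; set of 4 is {4, 8, 9}
Step 10: find(9) -> no change; set of 9 is {4, 8, 9}
Step 11: union(8, 1) -> merged; set of 8 now {1, 4, 8, 9}
Step 12: union(9, 4) -> already same set; set of 9 now {1, 4, 8, 9}
Step 13: union(4, 12) -> merged; set of 4 now {1, 4, 8, 9, 12}
Step 14: find(10) -> no change; set of 10 is {6, 10}
Step 15: union(12, 1) -> already same set; set of 12 now {1, 4, 8, 9, 12}
Step 16: union(9, 3) -> merged; set of 9 now {1, 3, 4, 8, 9, 12}
Component of 12: {1, 3, 4, 8, 9, 12}

Answer: 1, 3, 4, 8, 9, 12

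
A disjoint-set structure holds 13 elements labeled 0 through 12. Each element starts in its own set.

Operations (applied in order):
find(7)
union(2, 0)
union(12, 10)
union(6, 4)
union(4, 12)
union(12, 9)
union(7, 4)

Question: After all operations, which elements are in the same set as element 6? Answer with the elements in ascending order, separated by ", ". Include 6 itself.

Answer: 4, 6, 7, 9, 10, 12

Derivation:
Step 1: find(7) -> no change; set of 7 is {7}
Step 2: union(2, 0) -> merged; set of 2 now {0, 2}
Step 3: union(12, 10) -> merged; set of 12 now {10, 12}
Step 4: union(6, 4) -> merged; set of 6 now {4, 6}
Step 5: union(4, 12) -> merged; set of 4 now {4, 6, 10, 12}
Step 6: union(12, 9) -> merged; set of 12 now {4, 6, 9, 10, 12}
Step 7: union(7, 4) -> merged; set of 7 now {4, 6, 7, 9, 10, 12}
Component of 6: {4, 6, 7, 9, 10, 12}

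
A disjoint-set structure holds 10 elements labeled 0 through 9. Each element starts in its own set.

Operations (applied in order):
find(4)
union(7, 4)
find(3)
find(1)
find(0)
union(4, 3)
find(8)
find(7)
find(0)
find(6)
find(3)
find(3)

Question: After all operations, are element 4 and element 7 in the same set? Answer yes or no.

Step 1: find(4) -> no change; set of 4 is {4}
Step 2: union(7, 4) -> merged; set of 7 now {4, 7}
Step 3: find(3) -> no change; set of 3 is {3}
Step 4: find(1) -> no change; set of 1 is {1}
Step 5: find(0) -> no change; set of 0 is {0}
Step 6: union(4, 3) -> merged; set of 4 now {3, 4, 7}
Step 7: find(8) -> no change; set of 8 is {8}
Step 8: find(7) -> no change; set of 7 is {3, 4, 7}
Step 9: find(0) -> no change; set of 0 is {0}
Step 10: find(6) -> no change; set of 6 is {6}
Step 11: find(3) -> no change; set of 3 is {3, 4, 7}
Step 12: find(3) -> no change; set of 3 is {3, 4, 7}
Set of 4: {3, 4, 7}; 7 is a member.

Answer: yes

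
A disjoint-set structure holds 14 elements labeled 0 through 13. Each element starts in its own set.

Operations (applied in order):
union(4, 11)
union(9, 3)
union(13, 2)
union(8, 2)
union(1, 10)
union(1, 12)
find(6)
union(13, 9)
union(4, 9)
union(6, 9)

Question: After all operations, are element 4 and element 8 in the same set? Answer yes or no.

Step 1: union(4, 11) -> merged; set of 4 now {4, 11}
Step 2: union(9, 3) -> merged; set of 9 now {3, 9}
Step 3: union(13, 2) -> merged; set of 13 now {2, 13}
Step 4: union(8, 2) -> merged; set of 8 now {2, 8, 13}
Step 5: union(1, 10) -> merged; set of 1 now {1, 10}
Step 6: union(1, 12) -> merged; set of 1 now {1, 10, 12}
Step 7: find(6) -> no change; set of 6 is {6}
Step 8: union(13, 9) -> merged; set of 13 now {2, 3, 8, 9, 13}
Step 9: union(4, 9) -> merged; set of 4 now {2, 3, 4, 8, 9, 11, 13}
Step 10: union(6, 9) -> merged; set of 6 now {2, 3, 4, 6, 8, 9, 11, 13}
Set of 4: {2, 3, 4, 6, 8, 9, 11, 13}; 8 is a member.

Answer: yes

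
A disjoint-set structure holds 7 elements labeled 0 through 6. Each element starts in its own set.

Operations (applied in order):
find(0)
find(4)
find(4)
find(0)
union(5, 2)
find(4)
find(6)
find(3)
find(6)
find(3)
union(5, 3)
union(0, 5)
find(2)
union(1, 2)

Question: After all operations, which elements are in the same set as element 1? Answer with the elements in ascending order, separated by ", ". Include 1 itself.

Answer: 0, 1, 2, 3, 5

Derivation:
Step 1: find(0) -> no change; set of 0 is {0}
Step 2: find(4) -> no change; set of 4 is {4}
Step 3: find(4) -> no change; set of 4 is {4}
Step 4: find(0) -> no change; set of 0 is {0}
Step 5: union(5, 2) -> merged; set of 5 now {2, 5}
Step 6: find(4) -> no change; set of 4 is {4}
Step 7: find(6) -> no change; set of 6 is {6}
Step 8: find(3) -> no change; set of 3 is {3}
Step 9: find(6) -> no change; set of 6 is {6}
Step 10: find(3) -> no change; set of 3 is {3}
Step 11: union(5, 3) -> merged; set of 5 now {2, 3, 5}
Step 12: union(0, 5) -> merged; set of 0 now {0, 2, 3, 5}
Step 13: find(2) -> no change; set of 2 is {0, 2, 3, 5}
Step 14: union(1, 2) -> merged; set of 1 now {0, 1, 2, 3, 5}
Component of 1: {0, 1, 2, 3, 5}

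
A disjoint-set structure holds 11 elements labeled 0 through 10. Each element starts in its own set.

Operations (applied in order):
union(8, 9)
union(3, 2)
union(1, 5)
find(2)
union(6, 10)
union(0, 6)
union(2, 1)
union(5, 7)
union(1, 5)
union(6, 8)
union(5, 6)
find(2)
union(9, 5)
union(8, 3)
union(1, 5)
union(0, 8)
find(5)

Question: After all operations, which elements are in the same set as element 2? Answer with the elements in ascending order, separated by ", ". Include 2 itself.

Step 1: union(8, 9) -> merged; set of 8 now {8, 9}
Step 2: union(3, 2) -> merged; set of 3 now {2, 3}
Step 3: union(1, 5) -> merged; set of 1 now {1, 5}
Step 4: find(2) -> no change; set of 2 is {2, 3}
Step 5: union(6, 10) -> merged; set of 6 now {6, 10}
Step 6: union(0, 6) -> merged; set of 0 now {0, 6, 10}
Step 7: union(2, 1) -> merged; set of 2 now {1, 2, 3, 5}
Step 8: union(5, 7) -> merged; set of 5 now {1, 2, 3, 5, 7}
Step 9: union(1, 5) -> already same set; set of 1 now {1, 2, 3, 5, 7}
Step 10: union(6, 8) -> merged; set of 6 now {0, 6, 8, 9, 10}
Step 11: union(5, 6) -> merged; set of 5 now {0, 1, 2, 3, 5, 6, 7, 8, 9, 10}
Step 12: find(2) -> no change; set of 2 is {0, 1, 2, 3, 5, 6, 7, 8, 9, 10}
Step 13: union(9, 5) -> already same set; set of 9 now {0, 1, 2, 3, 5, 6, 7, 8, 9, 10}
Step 14: union(8, 3) -> already same set; set of 8 now {0, 1, 2, 3, 5, 6, 7, 8, 9, 10}
Step 15: union(1, 5) -> already same set; set of 1 now {0, 1, 2, 3, 5, 6, 7, 8, 9, 10}
Step 16: union(0, 8) -> already same set; set of 0 now {0, 1, 2, 3, 5, 6, 7, 8, 9, 10}
Step 17: find(5) -> no change; set of 5 is {0, 1, 2, 3, 5, 6, 7, 8, 9, 10}
Component of 2: {0, 1, 2, 3, 5, 6, 7, 8, 9, 10}

Answer: 0, 1, 2, 3, 5, 6, 7, 8, 9, 10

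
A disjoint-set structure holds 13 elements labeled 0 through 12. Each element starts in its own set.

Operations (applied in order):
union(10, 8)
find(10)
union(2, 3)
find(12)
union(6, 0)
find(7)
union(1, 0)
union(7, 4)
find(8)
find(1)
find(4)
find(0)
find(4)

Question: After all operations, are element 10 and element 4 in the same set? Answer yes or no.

Answer: no

Derivation:
Step 1: union(10, 8) -> merged; set of 10 now {8, 10}
Step 2: find(10) -> no change; set of 10 is {8, 10}
Step 3: union(2, 3) -> merged; set of 2 now {2, 3}
Step 4: find(12) -> no change; set of 12 is {12}
Step 5: union(6, 0) -> merged; set of 6 now {0, 6}
Step 6: find(7) -> no change; set of 7 is {7}
Step 7: union(1, 0) -> merged; set of 1 now {0, 1, 6}
Step 8: union(7, 4) -> merged; set of 7 now {4, 7}
Step 9: find(8) -> no change; set of 8 is {8, 10}
Step 10: find(1) -> no change; set of 1 is {0, 1, 6}
Step 11: find(4) -> no change; set of 4 is {4, 7}
Step 12: find(0) -> no change; set of 0 is {0, 1, 6}
Step 13: find(4) -> no change; set of 4 is {4, 7}
Set of 10: {8, 10}; 4 is not a member.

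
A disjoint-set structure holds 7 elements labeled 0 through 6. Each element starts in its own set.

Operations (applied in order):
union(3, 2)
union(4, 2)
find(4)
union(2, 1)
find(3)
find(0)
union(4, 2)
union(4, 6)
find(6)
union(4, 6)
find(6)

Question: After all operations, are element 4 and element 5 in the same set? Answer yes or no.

Step 1: union(3, 2) -> merged; set of 3 now {2, 3}
Step 2: union(4, 2) -> merged; set of 4 now {2, 3, 4}
Step 3: find(4) -> no change; set of 4 is {2, 3, 4}
Step 4: union(2, 1) -> merged; set of 2 now {1, 2, 3, 4}
Step 5: find(3) -> no change; set of 3 is {1, 2, 3, 4}
Step 6: find(0) -> no change; set of 0 is {0}
Step 7: union(4, 2) -> already same set; set of 4 now {1, 2, 3, 4}
Step 8: union(4, 6) -> merged; set of 4 now {1, 2, 3, 4, 6}
Step 9: find(6) -> no change; set of 6 is {1, 2, 3, 4, 6}
Step 10: union(4, 6) -> already same set; set of 4 now {1, 2, 3, 4, 6}
Step 11: find(6) -> no change; set of 6 is {1, 2, 3, 4, 6}
Set of 4: {1, 2, 3, 4, 6}; 5 is not a member.

Answer: no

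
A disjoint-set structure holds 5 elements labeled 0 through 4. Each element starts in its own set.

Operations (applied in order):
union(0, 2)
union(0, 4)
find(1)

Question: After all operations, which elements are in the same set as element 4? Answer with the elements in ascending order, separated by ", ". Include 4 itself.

Answer: 0, 2, 4

Derivation:
Step 1: union(0, 2) -> merged; set of 0 now {0, 2}
Step 2: union(0, 4) -> merged; set of 0 now {0, 2, 4}
Step 3: find(1) -> no change; set of 1 is {1}
Component of 4: {0, 2, 4}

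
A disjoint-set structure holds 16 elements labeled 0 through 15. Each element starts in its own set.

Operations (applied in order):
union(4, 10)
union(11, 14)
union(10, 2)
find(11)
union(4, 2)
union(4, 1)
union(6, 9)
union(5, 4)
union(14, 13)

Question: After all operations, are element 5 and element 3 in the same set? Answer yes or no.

Step 1: union(4, 10) -> merged; set of 4 now {4, 10}
Step 2: union(11, 14) -> merged; set of 11 now {11, 14}
Step 3: union(10, 2) -> merged; set of 10 now {2, 4, 10}
Step 4: find(11) -> no change; set of 11 is {11, 14}
Step 5: union(4, 2) -> already same set; set of 4 now {2, 4, 10}
Step 6: union(4, 1) -> merged; set of 4 now {1, 2, 4, 10}
Step 7: union(6, 9) -> merged; set of 6 now {6, 9}
Step 8: union(5, 4) -> merged; set of 5 now {1, 2, 4, 5, 10}
Step 9: union(14, 13) -> merged; set of 14 now {11, 13, 14}
Set of 5: {1, 2, 4, 5, 10}; 3 is not a member.

Answer: no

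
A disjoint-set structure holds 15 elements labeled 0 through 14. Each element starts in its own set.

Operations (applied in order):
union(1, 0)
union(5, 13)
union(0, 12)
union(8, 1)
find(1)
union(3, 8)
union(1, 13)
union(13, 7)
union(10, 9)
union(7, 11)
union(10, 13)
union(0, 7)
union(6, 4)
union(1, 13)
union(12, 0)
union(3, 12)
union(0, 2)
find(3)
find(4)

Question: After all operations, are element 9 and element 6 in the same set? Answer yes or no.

Answer: no

Derivation:
Step 1: union(1, 0) -> merged; set of 1 now {0, 1}
Step 2: union(5, 13) -> merged; set of 5 now {5, 13}
Step 3: union(0, 12) -> merged; set of 0 now {0, 1, 12}
Step 4: union(8, 1) -> merged; set of 8 now {0, 1, 8, 12}
Step 5: find(1) -> no change; set of 1 is {0, 1, 8, 12}
Step 6: union(3, 8) -> merged; set of 3 now {0, 1, 3, 8, 12}
Step 7: union(1, 13) -> merged; set of 1 now {0, 1, 3, 5, 8, 12, 13}
Step 8: union(13, 7) -> merged; set of 13 now {0, 1, 3, 5, 7, 8, 12, 13}
Step 9: union(10, 9) -> merged; set of 10 now {9, 10}
Step 10: union(7, 11) -> merged; set of 7 now {0, 1, 3, 5, 7, 8, 11, 12, 13}
Step 11: union(10, 13) -> merged; set of 10 now {0, 1, 3, 5, 7, 8, 9, 10, 11, 12, 13}
Step 12: union(0, 7) -> already same set; set of 0 now {0, 1, 3, 5, 7, 8, 9, 10, 11, 12, 13}
Step 13: union(6, 4) -> merged; set of 6 now {4, 6}
Step 14: union(1, 13) -> already same set; set of 1 now {0, 1, 3, 5, 7, 8, 9, 10, 11, 12, 13}
Step 15: union(12, 0) -> already same set; set of 12 now {0, 1, 3, 5, 7, 8, 9, 10, 11, 12, 13}
Step 16: union(3, 12) -> already same set; set of 3 now {0, 1, 3, 5, 7, 8, 9, 10, 11, 12, 13}
Step 17: union(0, 2) -> merged; set of 0 now {0, 1, 2, 3, 5, 7, 8, 9, 10, 11, 12, 13}
Step 18: find(3) -> no change; set of 3 is {0, 1, 2, 3, 5, 7, 8, 9, 10, 11, 12, 13}
Step 19: find(4) -> no change; set of 4 is {4, 6}
Set of 9: {0, 1, 2, 3, 5, 7, 8, 9, 10, 11, 12, 13}; 6 is not a member.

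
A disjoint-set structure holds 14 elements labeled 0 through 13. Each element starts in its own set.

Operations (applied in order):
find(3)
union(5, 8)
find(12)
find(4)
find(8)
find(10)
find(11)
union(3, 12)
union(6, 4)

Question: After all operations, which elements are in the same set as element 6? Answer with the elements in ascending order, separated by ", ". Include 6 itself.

Step 1: find(3) -> no change; set of 3 is {3}
Step 2: union(5, 8) -> merged; set of 5 now {5, 8}
Step 3: find(12) -> no change; set of 12 is {12}
Step 4: find(4) -> no change; set of 4 is {4}
Step 5: find(8) -> no change; set of 8 is {5, 8}
Step 6: find(10) -> no change; set of 10 is {10}
Step 7: find(11) -> no change; set of 11 is {11}
Step 8: union(3, 12) -> merged; set of 3 now {3, 12}
Step 9: union(6, 4) -> merged; set of 6 now {4, 6}
Component of 6: {4, 6}

Answer: 4, 6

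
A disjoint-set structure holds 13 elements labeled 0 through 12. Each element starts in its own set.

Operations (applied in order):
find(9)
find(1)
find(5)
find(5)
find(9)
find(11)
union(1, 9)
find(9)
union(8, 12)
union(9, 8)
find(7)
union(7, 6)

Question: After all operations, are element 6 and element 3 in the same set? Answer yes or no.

Step 1: find(9) -> no change; set of 9 is {9}
Step 2: find(1) -> no change; set of 1 is {1}
Step 3: find(5) -> no change; set of 5 is {5}
Step 4: find(5) -> no change; set of 5 is {5}
Step 5: find(9) -> no change; set of 9 is {9}
Step 6: find(11) -> no change; set of 11 is {11}
Step 7: union(1, 9) -> merged; set of 1 now {1, 9}
Step 8: find(9) -> no change; set of 9 is {1, 9}
Step 9: union(8, 12) -> merged; set of 8 now {8, 12}
Step 10: union(9, 8) -> merged; set of 9 now {1, 8, 9, 12}
Step 11: find(7) -> no change; set of 7 is {7}
Step 12: union(7, 6) -> merged; set of 7 now {6, 7}
Set of 6: {6, 7}; 3 is not a member.

Answer: no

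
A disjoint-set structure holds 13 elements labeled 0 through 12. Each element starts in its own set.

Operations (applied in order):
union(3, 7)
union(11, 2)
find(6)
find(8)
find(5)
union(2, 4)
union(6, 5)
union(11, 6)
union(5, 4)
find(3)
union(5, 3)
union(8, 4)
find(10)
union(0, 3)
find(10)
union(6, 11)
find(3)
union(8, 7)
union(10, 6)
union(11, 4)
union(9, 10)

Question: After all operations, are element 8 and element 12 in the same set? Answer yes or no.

Step 1: union(3, 7) -> merged; set of 3 now {3, 7}
Step 2: union(11, 2) -> merged; set of 11 now {2, 11}
Step 3: find(6) -> no change; set of 6 is {6}
Step 4: find(8) -> no change; set of 8 is {8}
Step 5: find(5) -> no change; set of 5 is {5}
Step 6: union(2, 4) -> merged; set of 2 now {2, 4, 11}
Step 7: union(6, 5) -> merged; set of 6 now {5, 6}
Step 8: union(11, 6) -> merged; set of 11 now {2, 4, 5, 6, 11}
Step 9: union(5, 4) -> already same set; set of 5 now {2, 4, 5, 6, 11}
Step 10: find(3) -> no change; set of 3 is {3, 7}
Step 11: union(5, 3) -> merged; set of 5 now {2, 3, 4, 5, 6, 7, 11}
Step 12: union(8, 4) -> merged; set of 8 now {2, 3, 4, 5, 6, 7, 8, 11}
Step 13: find(10) -> no change; set of 10 is {10}
Step 14: union(0, 3) -> merged; set of 0 now {0, 2, 3, 4, 5, 6, 7, 8, 11}
Step 15: find(10) -> no change; set of 10 is {10}
Step 16: union(6, 11) -> already same set; set of 6 now {0, 2, 3, 4, 5, 6, 7, 8, 11}
Step 17: find(3) -> no change; set of 3 is {0, 2, 3, 4, 5, 6, 7, 8, 11}
Step 18: union(8, 7) -> already same set; set of 8 now {0, 2, 3, 4, 5, 6, 7, 8, 11}
Step 19: union(10, 6) -> merged; set of 10 now {0, 2, 3, 4, 5, 6, 7, 8, 10, 11}
Step 20: union(11, 4) -> already same set; set of 11 now {0, 2, 3, 4, 5, 6, 7, 8, 10, 11}
Step 21: union(9, 10) -> merged; set of 9 now {0, 2, 3, 4, 5, 6, 7, 8, 9, 10, 11}
Set of 8: {0, 2, 3, 4, 5, 6, 7, 8, 9, 10, 11}; 12 is not a member.

Answer: no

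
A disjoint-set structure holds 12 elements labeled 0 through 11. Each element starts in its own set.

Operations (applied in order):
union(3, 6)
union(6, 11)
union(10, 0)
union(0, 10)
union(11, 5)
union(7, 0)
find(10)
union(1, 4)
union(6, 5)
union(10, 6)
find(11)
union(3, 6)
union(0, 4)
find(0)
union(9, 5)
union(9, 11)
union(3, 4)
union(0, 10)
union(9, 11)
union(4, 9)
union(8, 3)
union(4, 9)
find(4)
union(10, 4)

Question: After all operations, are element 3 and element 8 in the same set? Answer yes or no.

Step 1: union(3, 6) -> merged; set of 3 now {3, 6}
Step 2: union(6, 11) -> merged; set of 6 now {3, 6, 11}
Step 3: union(10, 0) -> merged; set of 10 now {0, 10}
Step 4: union(0, 10) -> already same set; set of 0 now {0, 10}
Step 5: union(11, 5) -> merged; set of 11 now {3, 5, 6, 11}
Step 6: union(7, 0) -> merged; set of 7 now {0, 7, 10}
Step 7: find(10) -> no change; set of 10 is {0, 7, 10}
Step 8: union(1, 4) -> merged; set of 1 now {1, 4}
Step 9: union(6, 5) -> already same set; set of 6 now {3, 5, 6, 11}
Step 10: union(10, 6) -> merged; set of 10 now {0, 3, 5, 6, 7, 10, 11}
Step 11: find(11) -> no change; set of 11 is {0, 3, 5, 6, 7, 10, 11}
Step 12: union(3, 6) -> already same set; set of 3 now {0, 3, 5, 6, 7, 10, 11}
Step 13: union(0, 4) -> merged; set of 0 now {0, 1, 3, 4, 5, 6, 7, 10, 11}
Step 14: find(0) -> no change; set of 0 is {0, 1, 3, 4, 5, 6, 7, 10, 11}
Step 15: union(9, 5) -> merged; set of 9 now {0, 1, 3, 4, 5, 6, 7, 9, 10, 11}
Step 16: union(9, 11) -> already same set; set of 9 now {0, 1, 3, 4, 5, 6, 7, 9, 10, 11}
Step 17: union(3, 4) -> already same set; set of 3 now {0, 1, 3, 4, 5, 6, 7, 9, 10, 11}
Step 18: union(0, 10) -> already same set; set of 0 now {0, 1, 3, 4, 5, 6, 7, 9, 10, 11}
Step 19: union(9, 11) -> already same set; set of 9 now {0, 1, 3, 4, 5, 6, 7, 9, 10, 11}
Step 20: union(4, 9) -> already same set; set of 4 now {0, 1, 3, 4, 5, 6, 7, 9, 10, 11}
Step 21: union(8, 3) -> merged; set of 8 now {0, 1, 3, 4, 5, 6, 7, 8, 9, 10, 11}
Step 22: union(4, 9) -> already same set; set of 4 now {0, 1, 3, 4, 5, 6, 7, 8, 9, 10, 11}
Step 23: find(4) -> no change; set of 4 is {0, 1, 3, 4, 5, 6, 7, 8, 9, 10, 11}
Step 24: union(10, 4) -> already same set; set of 10 now {0, 1, 3, 4, 5, 6, 7, 8, 9, 10, 11}
Set of 3: {0, 1, 3, 4, 5, 6, 7, 8, 9, 10, 11}; 8 is a member.

Answer: yes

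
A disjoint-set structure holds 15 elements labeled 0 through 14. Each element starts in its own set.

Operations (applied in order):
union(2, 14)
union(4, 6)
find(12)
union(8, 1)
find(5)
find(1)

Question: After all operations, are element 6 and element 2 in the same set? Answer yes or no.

Answer: no

Derivation:
Step 1: union(2, 14) -> merged; set of 2 now {2, 14}
Step 2: union(4, 6) -> merged; set of 4 now {4, 6}
Step 3: find(12) -> no change; set of 12 is {12}
Step 4: union(8, 1) -> merged; set of 8 now {1, 8}
Step 5: find(5) -> no change; set of 5 is {5}
Step 6: find(1) -> no change; set of 1 is {1, 8}
Set of 6: {4, 6}; 2 is not a member.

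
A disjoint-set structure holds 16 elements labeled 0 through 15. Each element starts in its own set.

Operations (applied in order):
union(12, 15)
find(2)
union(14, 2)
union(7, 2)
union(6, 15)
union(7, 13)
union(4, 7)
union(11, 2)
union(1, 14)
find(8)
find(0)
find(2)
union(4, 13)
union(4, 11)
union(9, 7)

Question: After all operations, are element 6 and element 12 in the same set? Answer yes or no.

Step 1: union(12, 15) -> merged; set of 12 now {12, 15}
Step 2: find(2) -> no change; set of 2 is {2}
Step 3: union(14, 2) -> merged; set of 14 now {2, 14}
Step 4: union(7, 2) -> merged; set of 7 now {2, 7, 14}
Step 5: union(6, 15) -> merged; set of 6 now {6, 12, 15}
Step 6: union(7, 13) -> merged; set of 7 now {2, 7, 13, 14}
Step 7: union(4, 7) -> merged; set of 4 now {2, 4, 7, 13, 14}
Step 8: union(11, 2) -> merged; set of 11 now {2, 4, 7, 11, 13, 14}
Step 9: union(1, 14) -> merged; set of 1 now {1, 2, 4, 7, 11, 13, 14}
Step 10: find(8) -> no change; set of 8 is {8}
Step 11: find(0) -> no change; set of 0 is {0}
Step 12: find(2) -> no change; set of 2 is {1, 2, 4, 7, 11, 13, 14}
Step 13: union(4, 13) -> already same set; set of 4 now {1, 2, 4, 7, 11, 13, 14}
Step 14: union(4, 11) -> already same set; set of 4 now {1, 2, 4, 7, 11, 13, 14}
Step 15: union(9, 7) -> merged; set of 9 now {1, 2, 4, 7, 9, 11, 13, 14}
Set of 6: {6, 12, 15}; 12 is a member.

Answer: yes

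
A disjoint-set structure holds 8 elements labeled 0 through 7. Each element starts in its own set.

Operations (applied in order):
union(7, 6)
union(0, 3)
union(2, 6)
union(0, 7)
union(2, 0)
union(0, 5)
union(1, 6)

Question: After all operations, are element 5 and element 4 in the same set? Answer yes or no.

Answer: no

Derivation:
Step 1: union(7, 6) -> merged; set of 7 now {6, 7}
Step 2: union(0, 3) -> merged; set of 0 now {0, 3}
Step 3: union(2, 6) -> merged; set of 2 now {2, 6, 7}
Step 4: union(0, 7) -> merged; set of 0 now {0, 2, 3, 6, 7}
Step 5: union(2, 0) -> already same set; set of 2 now {0, 2, 3, 6, 7}
Step 6: union(0, 5) -> merged; set of 0 now {0, 2, 3, 5, 6, 7}
Step 7: union(1, 6) -> merged; set of 1 now {0, 1, 2, 3, 5, 6, 7}
Set of 5: {0, 1, 2, 3, 5, 6, 7}; 4 is not a member.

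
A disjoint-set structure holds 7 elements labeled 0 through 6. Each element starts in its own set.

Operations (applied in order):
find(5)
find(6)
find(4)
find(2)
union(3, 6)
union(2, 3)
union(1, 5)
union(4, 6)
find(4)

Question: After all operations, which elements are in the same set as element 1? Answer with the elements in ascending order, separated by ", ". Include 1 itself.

Step 1: find(5) -> no change; set of 5 is {5}
Step 2: find(6) -> no change; set of 6 is {6}
Step 3: find(4) -> no change; set of 4 is {4}
Step 4: find(2) -> no change; set of 2 is {2}
Step 5: union(3, 6) -> merged; set of 3 now {3, 6}
Step 6: union(2, 3) -> merged; set of 2 now {2, 3, 6}
Step 7: union(1, 5) -> merged; set of 1 now {1, 5}
Step 8: union(4, 6) -> merged; set of 4 now {2, 3, 4, 6}
Step 9: find(4) -> no change; set of 4 is {2, 3, 4, 6}
Component of 1: {1, 5}

Answer: 1, 5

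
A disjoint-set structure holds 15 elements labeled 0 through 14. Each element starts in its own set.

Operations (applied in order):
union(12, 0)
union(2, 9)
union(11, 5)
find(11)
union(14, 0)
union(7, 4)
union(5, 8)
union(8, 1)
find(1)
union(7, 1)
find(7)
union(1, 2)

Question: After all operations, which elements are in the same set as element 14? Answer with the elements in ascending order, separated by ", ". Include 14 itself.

Step 1: union(12, 0) -> merged; set of 12 now {0, 12}
Step 2: union(2, 9) -> merged; set of 2 now {2, 9}
Step 3: union(11, 5) -> merged; set of 11 now {5, 11}
Step 4: find(11) -> no change; set of 11 is {5, 11}
Step 5: union(14, 0) -> merged; set of 14 now {0, 12, 14}
Step 6: union(7, 4) -> merged; set of 7 now {4, 7}
Step 7: union(5, 8) -> merged; set of 5 now {5, 8, 11}
Step 8: union(8, 1) -> merged; set of 8 now {1, 5, 8, 11}
Step 9: find(1) -> no change; set of 1 is {1, 5, 8, 11}
Step 10: union(7, 1) -> merged; set of 7 now {1, 4, 5, 7, 8, 11}
Step 11: find(7) -> no change; set of 7 is {1, 4, 5, 7, 8, 11}
Step 12: union(1, 2) -> merged; set of 1 now {1, 2, 4, 5, 7, 8, 9, 11}
Component of 14: {0, 12, 14}

Answer: 0, 12, 14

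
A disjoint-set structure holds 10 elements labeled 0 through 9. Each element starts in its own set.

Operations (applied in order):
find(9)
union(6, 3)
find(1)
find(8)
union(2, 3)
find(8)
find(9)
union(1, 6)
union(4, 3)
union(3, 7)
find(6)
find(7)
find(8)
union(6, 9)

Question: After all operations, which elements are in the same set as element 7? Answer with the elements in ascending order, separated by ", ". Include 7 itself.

Answer: 1, 2, 3, 4, 6, 7, 9

Derivation:
Step 1: find(9) -> no change; set of 9 is {9}
Step 2: union(6, 3) -> merged; set of 6 now {3, 6}
Step 3: find(1) -> no change; set of 1 is {1}
Step 4: find(8) -> no change; set of 8 is {8}
Step 5: union(2, 3) -> merged; set of 2 now {2, 3, 6}
Step 6: find(8) -> no change; set of 8 is {8}
Step 7: find(9) -> no change; set of 9 is {9}
Step 8: union(1, 6) -> merged; set of 1 now {1, 2, 3, 6}
Step 9: union(4, 3) -> merged; set of 4 now {1, 2, 3, 4, 6}
Step 10: union(3, 7) -> merged; set of 3 now {1, 2, 3, 4, 6, 7}
Step 11: find(6) -> no change; set of 6 is {1, 2, 3, 4, 6, 7}
Step 12: find(7) -> no change; set of 7 is {1, 2, 3, 4, 6, 7}
Step 13: find(8) -> no change; set of 8 is {8}
Step 14: union(6, 9) -> merged; set of 6 now {1, 2, 3, 4, 6, 7, 9}
Component of 7: {1, 2, 3, 4, 6, 7, 9}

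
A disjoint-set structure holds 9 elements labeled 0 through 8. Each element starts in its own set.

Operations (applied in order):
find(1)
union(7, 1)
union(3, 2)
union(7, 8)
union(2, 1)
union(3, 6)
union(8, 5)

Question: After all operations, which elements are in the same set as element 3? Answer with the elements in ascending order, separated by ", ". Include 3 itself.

Step 1: find(1) -> no change; set of 1 is {1}
Step 2: union(7, 1) -> merged; set of 7 now {1, 7}
Step 3: union(3, 2) -> merged; set of 3 now {2, 3}
Step 4: union(7, 8) -> merged; set of 7 now {1, 7, 8}
Step 5: union(2, 1) -> merged; set of 2 now {1, 2, 3, 7, 8}
Step 6: union(3, 6) -> merged; set of 3 now {1, 2, 3, 6, 7, 8}
Step 7: union(8, 5) -> merged; set of 8 now {1, 2, 3, 5, 6, 7, 8}
Component of 3: {1, 2, 3, 5, 6, 7, 8}

Answer: 1, 2, 3, 5, 6, 7, 8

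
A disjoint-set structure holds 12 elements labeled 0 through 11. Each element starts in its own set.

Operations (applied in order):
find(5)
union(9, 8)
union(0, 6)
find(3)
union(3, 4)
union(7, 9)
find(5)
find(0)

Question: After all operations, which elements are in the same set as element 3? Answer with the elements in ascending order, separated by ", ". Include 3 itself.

Step 1: find(5) -> no change; set of 5 is {5}
Step 2: union(9, 8) -> merged; set of 9 now {8, 9}
Step 3: union(0, 6) -> merged; set of 0 now {0, 6}
Step 4: find(3) -> no change; set of 3 is {3}
Step 5: union(3, 4) -> merged; set of 3 now {3, 4}
Step 6: union(7, 9) -> merged; set of 7 now {7, 8, 9}
Step 7: find(5) -> no change; set of 5 is {5}
Step 8: find(0) -> no change; set of 0 is {0, 6}
Component of 3: {3, 4}

Answer: 3, 4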